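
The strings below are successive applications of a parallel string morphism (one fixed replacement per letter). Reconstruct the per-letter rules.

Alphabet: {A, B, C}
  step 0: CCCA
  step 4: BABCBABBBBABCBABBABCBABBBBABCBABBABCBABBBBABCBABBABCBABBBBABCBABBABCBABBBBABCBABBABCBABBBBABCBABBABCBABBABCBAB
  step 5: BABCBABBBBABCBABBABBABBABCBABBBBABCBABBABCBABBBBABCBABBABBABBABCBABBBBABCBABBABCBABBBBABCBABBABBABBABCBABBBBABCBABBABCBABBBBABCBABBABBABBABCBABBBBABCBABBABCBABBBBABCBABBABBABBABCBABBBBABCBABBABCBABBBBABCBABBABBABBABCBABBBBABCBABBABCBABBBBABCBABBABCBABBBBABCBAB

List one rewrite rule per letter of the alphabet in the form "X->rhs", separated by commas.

  step 4 ⇒ step 5: BABCBABBBBABCBABBABCBABBBBABCBABBABCBABBBBABCBABBABCBABBBBABCBABBABCBABBBBABCBABBABCBABBBBABCBABBABCBABBABCBAB ⇒ BAB·C·BAB·BB·BAB·C·BAB·BAB·BAB·BAB·C·BAB·BB·BAB·C·BAB·BAB·C·BAB·BB·BAB·C·BAB·BAB·BAB·BAB·C·BAB·BB·BAB·C·BAB·BAB·C·BAB·BB·BAB·C·BAB·BAB·BAB·BAB·C·BAB·BB·BAB·C·BAB·BAB·C·BAB·BB·BAB·C·BAB·BAB·BAB·BAB·C·BAB·BB·BAB·C·BAB·BAB·C·BAB·BB·BAB·C·BAB·BAB·BAB·BAB·C·BAB·BB·BAB·C·BAB·BAB·C·BAB·BB·BAB·C·BAB·BAB·BAB·BAB·C·BAB·BB·BAB·C·BAB·BAB·C·BAB·BB·BAB·C·BAB·BAB·C·BAB·BB·BAB·C·BAB
    A ↦ C
    B ↦ BAB
    C ↦ BB

A->C, B->BAB, C->BB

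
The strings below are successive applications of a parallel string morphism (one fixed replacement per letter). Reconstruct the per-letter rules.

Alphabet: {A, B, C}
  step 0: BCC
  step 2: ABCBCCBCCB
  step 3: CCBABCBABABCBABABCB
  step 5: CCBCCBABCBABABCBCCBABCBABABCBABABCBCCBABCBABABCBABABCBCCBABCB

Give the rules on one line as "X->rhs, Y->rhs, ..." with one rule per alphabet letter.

  step 2 ⇒ step 3: ABCBCCBCCB ⇒ C·CB·AB·CB·AB·AB·CB·AB·AB·CB
    A ↦ C
    B ↦ CB
    C ↦ AB

A->C, B->CB, C->AB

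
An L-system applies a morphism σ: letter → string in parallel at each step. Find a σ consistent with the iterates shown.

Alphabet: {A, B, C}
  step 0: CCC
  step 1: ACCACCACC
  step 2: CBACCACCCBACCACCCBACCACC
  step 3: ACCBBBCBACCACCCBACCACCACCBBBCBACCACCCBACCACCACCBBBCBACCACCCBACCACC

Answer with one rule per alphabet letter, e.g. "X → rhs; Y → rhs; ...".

  step 2 ⇒ step 3: CBACCACCCBACCACCCBACCACC ⇒ ACC·BBB·CB·ACC·ACC·CB·ACC·ACC·ACC·BBB·CB·ACC·ACC·CB·ACC·ACC·ACC·BBB·CB·ACC·ACC·CB·ACC·ACC
    A ↦ CB
    B ↦ BBB
    C ↦ ACC

A->CB, B->BBB, C->ACC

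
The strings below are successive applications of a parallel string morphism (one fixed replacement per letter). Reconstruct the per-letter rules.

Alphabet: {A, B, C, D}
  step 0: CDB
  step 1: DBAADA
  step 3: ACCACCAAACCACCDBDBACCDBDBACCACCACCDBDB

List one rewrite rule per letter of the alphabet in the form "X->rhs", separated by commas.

  step 0 ⇒ step 1: CDB ⇒ DB·AA·DA
    B ↦ DA
    C ↦ DB
    D ↦ AA
    A ↦ ACC  (constrained at step 1)

A->ACC, B->DA, C->DB, D->AA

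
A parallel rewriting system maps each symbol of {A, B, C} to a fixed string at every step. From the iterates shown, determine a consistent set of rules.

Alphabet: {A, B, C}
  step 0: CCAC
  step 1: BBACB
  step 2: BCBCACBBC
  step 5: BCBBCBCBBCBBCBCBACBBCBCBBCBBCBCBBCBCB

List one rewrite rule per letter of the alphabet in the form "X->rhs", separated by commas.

  step 1 ⇒ step 2: BBACB ⇒ BC·BC·AC·B·BC
    A ↦ AC
    B ↦ BC
    C ↦ B

A->AC, B->BC, C->B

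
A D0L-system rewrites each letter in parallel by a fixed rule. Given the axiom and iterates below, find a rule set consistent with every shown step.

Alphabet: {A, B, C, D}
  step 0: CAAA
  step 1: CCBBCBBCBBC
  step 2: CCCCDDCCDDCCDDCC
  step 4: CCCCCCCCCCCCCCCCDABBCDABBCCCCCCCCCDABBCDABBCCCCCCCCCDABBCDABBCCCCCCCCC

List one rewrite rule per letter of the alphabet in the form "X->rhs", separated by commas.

  step 1 ⇒ step 2: CCBBCBBCBBC ⇒ CC·CC·D·D·CC·D·D·CC·D·D·CC
    B ↦ D
    C ↦ CC
  step 0 ⇒ step 1: CAAA ⇒ CC·BBC·BBC·BBC
    A ↦ BBC
    D ↦ DA  (constrained at step 2)

A->BBC, B->D, C->CC, D->DA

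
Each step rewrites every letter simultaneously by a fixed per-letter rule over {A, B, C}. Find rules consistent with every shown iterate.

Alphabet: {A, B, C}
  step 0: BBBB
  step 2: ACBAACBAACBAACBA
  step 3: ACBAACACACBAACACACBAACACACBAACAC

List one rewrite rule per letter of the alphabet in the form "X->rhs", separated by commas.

A->AC, B->AC, C->BA

  step 2 ⇒ step 3: ACBAACBAACBAACBA ⇒ AC·BA·AC·AC·AC·BA·AC·AC·AC·BA·AC·AC·AC·BA·AC·AC
    A ↦ AC
    B ↦ AC
    C ↦ BA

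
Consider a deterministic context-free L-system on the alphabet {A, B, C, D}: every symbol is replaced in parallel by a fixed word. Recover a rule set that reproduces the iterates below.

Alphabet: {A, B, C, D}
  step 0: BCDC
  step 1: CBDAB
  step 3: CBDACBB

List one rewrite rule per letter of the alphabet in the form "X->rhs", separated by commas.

  step 0 ⇒ step 1: BCDC ⇒ C·B·DA·B
    B ↦ C
    C ↦ B
    D ↦ DA
    A ↦ C  (constrained at step 1)

A->C, B->C, C->B, D->DA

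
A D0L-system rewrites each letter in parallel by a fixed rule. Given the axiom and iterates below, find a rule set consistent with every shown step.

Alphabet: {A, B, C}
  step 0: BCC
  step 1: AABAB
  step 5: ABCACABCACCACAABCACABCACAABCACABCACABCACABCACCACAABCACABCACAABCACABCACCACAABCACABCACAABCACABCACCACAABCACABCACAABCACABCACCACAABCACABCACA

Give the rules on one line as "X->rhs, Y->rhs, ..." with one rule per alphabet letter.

A->CAC, B->A, C->AB

  step 0 ⇒ step 1: BCC ⇒ A·AB·AB
    B ↦ A
    C ↦ AB
    A ↦ CAC  (constrained at step 1)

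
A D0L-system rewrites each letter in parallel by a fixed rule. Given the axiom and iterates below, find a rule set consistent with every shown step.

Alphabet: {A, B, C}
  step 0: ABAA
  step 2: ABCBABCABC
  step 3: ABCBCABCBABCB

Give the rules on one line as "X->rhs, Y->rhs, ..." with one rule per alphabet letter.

  step 2 ⇒ step 3: ABCBABCABC ⇒ AB·C·B·C·AB·C·B·AB·C·B
    A ↦ AB
    B ↦ C
    C ↦ B

A->AB, B->C, C->B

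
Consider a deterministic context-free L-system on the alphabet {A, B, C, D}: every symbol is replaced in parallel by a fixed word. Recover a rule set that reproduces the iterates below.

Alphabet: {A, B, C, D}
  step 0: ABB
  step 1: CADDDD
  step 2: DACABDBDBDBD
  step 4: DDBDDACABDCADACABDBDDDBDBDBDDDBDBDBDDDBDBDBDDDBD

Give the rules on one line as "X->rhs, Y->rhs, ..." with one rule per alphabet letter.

  step 1 ⇒ step 2: CADDDD ⇒ DA·CA·BD·BD·BD·BD
    A ↦ CA
    C ↦ DA
    D ↦ BD
  step 0 ⇒ step 1: ABB ⇒ CA·DD·DD
    B ↦ DD

A->CA, B->DD, C->DA, D->BD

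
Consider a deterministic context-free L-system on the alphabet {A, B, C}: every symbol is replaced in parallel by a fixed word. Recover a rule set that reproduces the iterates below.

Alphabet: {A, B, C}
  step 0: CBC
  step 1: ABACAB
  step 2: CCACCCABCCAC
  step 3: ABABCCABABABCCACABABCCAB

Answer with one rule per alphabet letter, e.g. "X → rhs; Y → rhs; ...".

  step 2 ⇒ step 3: CCACCCABCCAC ⇒ AB·AB·CC·AB·AB·AB·CC·AC·AB·AB·CC·AB
    A ↦ CC
    B ↦ AC
    C ↦ AB

A->CC, B->AC, C->AB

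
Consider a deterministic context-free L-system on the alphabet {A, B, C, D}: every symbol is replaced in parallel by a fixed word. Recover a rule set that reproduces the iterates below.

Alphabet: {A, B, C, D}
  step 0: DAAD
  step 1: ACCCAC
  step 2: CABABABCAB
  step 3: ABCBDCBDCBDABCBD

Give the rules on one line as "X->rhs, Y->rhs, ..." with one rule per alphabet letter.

A->C, B->BD, C->AB, D->AC

  step 2 ⇒ step 3: CABABABCAB ⇒ AB·C·BD·C·BD·C·BD·AB·C·BD
    A ↦ C
    B ↦ BD
    C ↦ AB
  step 0 ⇒ step 1: DAAD ⇒ AC·C·C·AC
    D ↦ AC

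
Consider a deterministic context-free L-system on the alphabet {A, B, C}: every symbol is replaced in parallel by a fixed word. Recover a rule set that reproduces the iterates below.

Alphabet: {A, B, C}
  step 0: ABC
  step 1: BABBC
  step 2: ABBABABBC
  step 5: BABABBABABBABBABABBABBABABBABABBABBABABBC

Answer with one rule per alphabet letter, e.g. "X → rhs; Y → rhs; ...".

  step 1 ⇒ step 2: BABBC ⇒ AB·B·AB·AB·BC
    A ↦ B
    B ↦ AB
    C ↦ BC

A->B, B->AB, C->BC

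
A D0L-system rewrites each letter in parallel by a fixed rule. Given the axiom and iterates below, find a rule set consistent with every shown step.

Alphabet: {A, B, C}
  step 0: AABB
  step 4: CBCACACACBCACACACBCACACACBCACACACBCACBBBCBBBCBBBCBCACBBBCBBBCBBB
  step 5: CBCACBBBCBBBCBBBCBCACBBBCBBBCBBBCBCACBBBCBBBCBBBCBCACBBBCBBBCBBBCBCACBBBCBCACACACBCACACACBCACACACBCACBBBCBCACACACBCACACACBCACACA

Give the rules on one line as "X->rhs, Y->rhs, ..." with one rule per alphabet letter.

A->BB, B->CA, C->CB

  step 4 ⇒ step 5: CBCACACACBCACACACBCACACACBCACACACBCACBBBCBBBCBBBCBCACBBBCBBBCBBB ⇒ CB·CA·CB·BB·CB·BB·CB·BB·CB·CA·CB·BB·CB·BB·CB·BB·CB·CA·CB·BB·CB·BB·CB·BB·CB·CA·CB·BB·CB·BB·CB·BB·CB·CA·CB·BB·CB·CA·CA·CA·CB·CA·CA·CA·CB·CA·CA·CA·CB·CA·CB·BB·CB·CA·CA·CA·CB·CA·CA·CA·CB·CA·CA·CA
    A ↦ BB
    B ↦ CA
    C ↦ CB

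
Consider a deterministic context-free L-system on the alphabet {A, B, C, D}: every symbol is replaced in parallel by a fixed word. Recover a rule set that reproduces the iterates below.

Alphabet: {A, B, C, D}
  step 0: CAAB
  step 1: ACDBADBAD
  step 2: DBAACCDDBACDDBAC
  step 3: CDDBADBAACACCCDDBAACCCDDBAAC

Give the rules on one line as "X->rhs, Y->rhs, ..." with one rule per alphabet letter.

A->DBA, B->D, C->AC, D->C

  step 2 ⇒ step 3: DBAACCDDBACDDBAC ⇒ C·D·DBA·DBA·AC·AC·C·C·D·DBA·AC·C·C·D·DBA·AC
    A ↦ DBA
    B ↦ D
    C ↦ AC
    D ↦ C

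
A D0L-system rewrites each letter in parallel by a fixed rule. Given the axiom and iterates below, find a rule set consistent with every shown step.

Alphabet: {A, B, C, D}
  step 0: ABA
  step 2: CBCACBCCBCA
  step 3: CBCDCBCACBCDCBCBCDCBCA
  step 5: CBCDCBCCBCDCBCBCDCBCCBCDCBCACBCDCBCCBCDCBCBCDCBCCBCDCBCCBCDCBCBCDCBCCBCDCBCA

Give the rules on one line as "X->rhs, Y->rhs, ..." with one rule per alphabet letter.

A->CA, B->CD, C->CB, D->C

  step 2 ⇒ step 3: CBCACBCCBCA ⇒ CB·CD·CB·CA·CB·CD·CB·CB·CD·CB·CA
    A ↦ CA
    B ↦ CD
    C ↦ CB
    D ↦ C  (constrained at step 3)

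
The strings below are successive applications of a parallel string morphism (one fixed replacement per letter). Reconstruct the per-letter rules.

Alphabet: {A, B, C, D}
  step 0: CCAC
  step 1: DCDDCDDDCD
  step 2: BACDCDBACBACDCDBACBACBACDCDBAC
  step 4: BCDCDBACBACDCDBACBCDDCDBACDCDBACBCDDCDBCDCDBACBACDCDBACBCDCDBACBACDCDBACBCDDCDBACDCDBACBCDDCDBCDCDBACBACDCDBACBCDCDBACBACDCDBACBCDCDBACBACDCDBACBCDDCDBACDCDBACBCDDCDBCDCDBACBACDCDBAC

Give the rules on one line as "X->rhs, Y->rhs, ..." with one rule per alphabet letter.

A->D, B->BC, C->DCD, D->BAC

  step 1 ⇒ step 2: DCDDCDDDCD ⇒ BAC·DCD·BAC·BAC·DCD·BAC·BAC·BAC·DCD·BAC
    C ↦ DCD
    D ↦ BAC
  step 0 ⇒ step 1: CCAC ⇒ DCD·DCD·D·DCD
    A ↦ D
    B ↦ BC  (constrained at step 2)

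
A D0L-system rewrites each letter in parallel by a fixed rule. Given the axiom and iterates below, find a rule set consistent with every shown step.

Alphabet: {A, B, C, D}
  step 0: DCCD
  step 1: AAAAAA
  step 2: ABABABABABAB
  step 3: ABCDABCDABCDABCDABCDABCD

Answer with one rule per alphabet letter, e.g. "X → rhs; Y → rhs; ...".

  step 2 ⇒ step 3: ABABABABABAB ⇒ AB·CD·AB·CD·AB·CD·AB·CD·AB·CD·AB·CD
    A ↦ AB
    B ↦ CD
  step 0 ⇒ step 1: DCCD ⇒ A·AA·AA·A
    C ↦ AA
  step 0 ⇒ step 1: DCCD ⇒ A·AA·AA·A
    D ↦ A

A->AB, B->CD, C->AA, D->A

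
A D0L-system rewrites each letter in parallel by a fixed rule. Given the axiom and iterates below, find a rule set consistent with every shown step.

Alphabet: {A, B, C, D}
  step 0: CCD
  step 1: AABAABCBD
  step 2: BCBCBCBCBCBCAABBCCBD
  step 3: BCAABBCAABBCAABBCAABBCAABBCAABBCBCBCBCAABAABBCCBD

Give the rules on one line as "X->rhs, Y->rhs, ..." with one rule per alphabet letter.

  step 2 ⇒ step 3: BCBCBCBCBCBCAABBCCBD ⇒ BC·AAB·BC·AAB·BC·AAB·BC·AAB·BC·AAB·BC·AAB·BC·BC·BC·BC·AAB·AAB·BC·CBD
    A ↦ BC
    B ↦ BC
    C ↦ AAB
    D ↦ CBD

A->BC, B->BC, C->AAB, D->CBD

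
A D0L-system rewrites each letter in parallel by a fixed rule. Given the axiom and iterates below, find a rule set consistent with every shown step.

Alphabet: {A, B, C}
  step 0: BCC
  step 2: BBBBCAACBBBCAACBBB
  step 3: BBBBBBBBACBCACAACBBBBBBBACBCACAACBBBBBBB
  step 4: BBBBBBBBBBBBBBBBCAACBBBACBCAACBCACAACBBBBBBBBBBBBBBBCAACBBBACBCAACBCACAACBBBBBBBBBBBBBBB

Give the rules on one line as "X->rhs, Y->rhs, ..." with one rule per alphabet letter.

A->CA, B->BB, C->ACB

  step 3 ⇒ step 4: BBBBBBBBACBCACAACBBBBBBBACBCACAACBBBBBBB ⇒ BB·BB·BB·BB·BB·BB·BB·BB·CA·ACB·BB·ACB·CA·ACB·CA·CA·ACB·BB·BB·BB·BB·BB·BB·BB·CA·ACB·BB·ACB·CA·ACB·CA·CA·ACB·BB·BB·BB·BB·BB·BB·BB
    A ↦ CA
    B ↦ BB
    C ↦ ACB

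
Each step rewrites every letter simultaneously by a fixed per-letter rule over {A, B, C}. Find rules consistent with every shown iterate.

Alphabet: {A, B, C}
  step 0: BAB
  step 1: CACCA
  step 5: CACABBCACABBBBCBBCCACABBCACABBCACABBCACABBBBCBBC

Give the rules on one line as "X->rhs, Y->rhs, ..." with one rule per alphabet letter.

  step 0 ⇒ step 1: BAB ⇒ CA·C·CA
    A ↦ C
    B ↦ CA
    C ↦ BB  (constrained at step 1)

A->C, B->CA, C->BB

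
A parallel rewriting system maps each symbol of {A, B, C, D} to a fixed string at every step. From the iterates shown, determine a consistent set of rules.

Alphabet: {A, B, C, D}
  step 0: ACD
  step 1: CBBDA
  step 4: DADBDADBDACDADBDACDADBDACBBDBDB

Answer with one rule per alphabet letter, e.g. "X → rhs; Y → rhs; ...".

A->C, B->DB, C->BB, D->DA

  step 0 ⇒ step 1: ACD ⇒ C·BB·DA
    A ↦ C
    C ↦ BB
    D ↦ DA
    B ↦ DB  (constrained at step 1)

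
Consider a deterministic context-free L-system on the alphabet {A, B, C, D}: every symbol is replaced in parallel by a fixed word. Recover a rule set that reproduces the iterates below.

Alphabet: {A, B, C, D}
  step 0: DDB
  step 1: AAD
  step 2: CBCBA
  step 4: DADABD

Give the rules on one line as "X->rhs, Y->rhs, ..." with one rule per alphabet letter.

A->CB, B->D, C->B, D->A

  step 1 ⇒ step 2: AAD ⇒ CB·CB·A
    A ↦ CB
    D ↦ A
  step 0 ⇒ step 1: DDB ⇒ A·A·D
    B ↦ D
    C ↦ B  (constrained at step 2)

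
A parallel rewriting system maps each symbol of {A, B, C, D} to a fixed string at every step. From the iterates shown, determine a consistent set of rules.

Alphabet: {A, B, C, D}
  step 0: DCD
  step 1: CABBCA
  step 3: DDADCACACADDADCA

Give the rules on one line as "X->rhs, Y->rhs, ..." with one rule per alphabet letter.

  step 0 ⇒ step 1: DCD ⇒ CA·BB·CA
    C ↦ BB
    D ↦ CA
    A ↦ AD  (constrained at step 1)
    B ↦ D  (constrained at step 1)

A->AD, B->D, C->BB, D->CA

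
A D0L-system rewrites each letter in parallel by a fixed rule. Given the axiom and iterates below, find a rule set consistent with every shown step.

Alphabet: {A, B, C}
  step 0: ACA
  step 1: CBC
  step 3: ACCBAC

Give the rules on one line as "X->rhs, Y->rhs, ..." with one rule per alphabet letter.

A->C, B->AC, C->B

  step 0 ⇒ step 1: ACA ⇒ C·B·C
    A ↦ C
    C ↦ B
    B ↦ AC  (constrained at step 1)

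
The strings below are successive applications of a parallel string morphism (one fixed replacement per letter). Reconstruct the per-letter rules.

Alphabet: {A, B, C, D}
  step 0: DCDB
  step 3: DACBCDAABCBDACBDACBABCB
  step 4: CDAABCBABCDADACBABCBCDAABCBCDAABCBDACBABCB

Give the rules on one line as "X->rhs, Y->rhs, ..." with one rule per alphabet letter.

  step 3 ⇒ step 4: DACBCDAABCBDACBDACBABCB ⇒ C·DA·AB·CB·AB·C·DA·DA·CB·AB·CB·C·DA·AB·CB·C·DA·AB·CB·DA·CB·AB·CB
    A ↦ DA
    B ↦ CB
    C ↦ AB
    D ↦ C

A->DA, B->CB, C->AB, D->C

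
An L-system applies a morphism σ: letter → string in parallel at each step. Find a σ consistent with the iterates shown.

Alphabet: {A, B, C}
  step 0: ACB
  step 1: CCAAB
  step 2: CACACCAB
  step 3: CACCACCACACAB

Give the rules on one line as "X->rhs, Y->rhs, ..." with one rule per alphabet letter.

  step 2 ⇒ step 3: CACACCAB ⇒ CA·C·CA·C·CA·CA·C·AB
    A ↦ C
    B ↦ AB
    C ↦ CA

A->C, B->AB, C->CA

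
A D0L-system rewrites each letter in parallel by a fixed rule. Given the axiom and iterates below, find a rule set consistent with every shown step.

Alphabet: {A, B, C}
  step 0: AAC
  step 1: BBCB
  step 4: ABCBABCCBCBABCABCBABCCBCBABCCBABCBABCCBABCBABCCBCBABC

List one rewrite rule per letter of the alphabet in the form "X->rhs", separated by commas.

A->B, B->ABC, C->CB

  step 0 ⇒ step 1: AAC ⇒ B·B·CB
    A ↦ B
    C ↦ CB
    B ↦ ABC  (constrained at step 1)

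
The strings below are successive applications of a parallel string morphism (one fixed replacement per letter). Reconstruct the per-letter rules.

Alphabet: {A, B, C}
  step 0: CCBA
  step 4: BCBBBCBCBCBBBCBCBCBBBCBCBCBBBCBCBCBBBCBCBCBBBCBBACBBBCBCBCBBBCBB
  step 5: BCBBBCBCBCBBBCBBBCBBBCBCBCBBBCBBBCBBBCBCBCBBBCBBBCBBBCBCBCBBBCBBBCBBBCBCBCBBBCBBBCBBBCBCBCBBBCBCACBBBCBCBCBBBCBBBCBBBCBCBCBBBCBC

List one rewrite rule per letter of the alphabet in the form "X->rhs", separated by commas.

  step 4 ⇒ step 5: BCBBBCBCBCBBBCBCBCBBBCBCBCBBBCBCBCBBBCBCBCBBBCBBACBBBCBCBCBBBCBB ⇒ BC·BB·BC·BC·BC·BB·BC·BB·BC·BB·BC·BC·BC·BB·BC·BB·BC·BB·BC·BC·BC·BB·BC·BB·BC·BB·BC·BC·BC·BB·BC·BB·BC·BB·BC·BC·BC·BB·BC·BB·BC·BB·BC·BC·BC·BB·BC·BC·AC·BB·BC·BC·BC·BB·BC·BB·BC·BB·BC·BC·BC·BB·BC·BC
    A ↦ AC
    B ↦ BC
    C ↦ BB

A->AC, B->BC, C->BB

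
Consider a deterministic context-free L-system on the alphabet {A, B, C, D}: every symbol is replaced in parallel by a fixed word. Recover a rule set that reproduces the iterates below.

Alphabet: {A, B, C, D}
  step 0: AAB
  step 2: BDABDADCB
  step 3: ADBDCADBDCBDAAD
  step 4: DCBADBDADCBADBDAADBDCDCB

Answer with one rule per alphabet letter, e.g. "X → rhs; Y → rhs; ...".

A->DC, B->AD, C->DA, D->B

  step 3 ⇒ step 4: ADBDCADBDCBDAAD ⇒ DC·B·AD·B·DA·DC·B·AD·B·DA·AD·B·DC·DC·B
    A ↦ DC
    B ↦ AD
    C ↦ DA
    D ↦ B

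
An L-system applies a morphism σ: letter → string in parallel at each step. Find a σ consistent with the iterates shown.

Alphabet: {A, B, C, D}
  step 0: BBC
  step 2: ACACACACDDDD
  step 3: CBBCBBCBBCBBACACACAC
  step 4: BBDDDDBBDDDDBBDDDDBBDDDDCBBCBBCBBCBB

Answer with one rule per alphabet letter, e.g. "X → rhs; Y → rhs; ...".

  step 3 ⇒ step 4: CBBCBBCBBCBBACACACAC ⇒ BB·DD·DD·BB·DD·DD·BB·DD·DD·BB·DD·DD·C·BB·C·BB·C·BB·C·BB
    A ↦ C
    B ↦ DD
    C ↦ BB
  step 2 ⇒ step 3: ACACACACDDDD ⇒ C·BB·C·BB·C·BB·C·BB·AC·AC·AC·AC
    D ↦ AC

A->C, B->DD, C->BB, D->AC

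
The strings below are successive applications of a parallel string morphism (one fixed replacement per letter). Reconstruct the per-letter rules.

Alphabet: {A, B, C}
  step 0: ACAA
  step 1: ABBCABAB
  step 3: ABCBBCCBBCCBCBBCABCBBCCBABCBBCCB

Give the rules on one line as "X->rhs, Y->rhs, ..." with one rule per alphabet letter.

A->AB, B->CB, C->BC

  step 0 ⇒ step 1: ACAA ⇒ AB·BC·AB·AB
    A ↦ AB
    C ↦ BC
    B ↦ CB  (constrained at step 1)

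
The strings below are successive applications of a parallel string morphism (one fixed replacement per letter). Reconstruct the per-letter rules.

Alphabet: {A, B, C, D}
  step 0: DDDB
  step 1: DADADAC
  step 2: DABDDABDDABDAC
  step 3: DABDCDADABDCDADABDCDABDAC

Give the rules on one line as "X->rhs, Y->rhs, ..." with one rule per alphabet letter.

A->BD, B->C, C->AC, D->DA

  step 2 ⇒ step 3: DABDDABDDABDAC ⇒ DA·BD·C·DA·DA·BD·C·DA·DA·BD·C·DA·BD·AC
    A ↦ BD
    B ↦ C
    C ↦ AC
    D ↦ DA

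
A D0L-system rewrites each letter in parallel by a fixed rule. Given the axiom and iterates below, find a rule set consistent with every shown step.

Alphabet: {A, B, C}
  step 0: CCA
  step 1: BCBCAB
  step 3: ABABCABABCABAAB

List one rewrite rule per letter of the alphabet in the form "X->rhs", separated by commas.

  step 0 ⇒ step 1: CCA ⇒ BC·BC·AB
    A ↦ AB
    C ↦ BC
    B ↦ A  (constrained at step 1)

A->AB, B->A, C->BC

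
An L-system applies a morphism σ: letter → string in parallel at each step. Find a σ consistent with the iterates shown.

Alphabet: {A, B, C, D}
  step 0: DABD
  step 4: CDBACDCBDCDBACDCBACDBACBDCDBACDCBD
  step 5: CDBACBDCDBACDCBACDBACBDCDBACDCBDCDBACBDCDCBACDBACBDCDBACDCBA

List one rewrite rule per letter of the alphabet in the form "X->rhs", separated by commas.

  step 4 ⇒ step 5: CDBACDCBDCDBACDCBACDBACBDCDBACDCBD ⇒ CD·BA·C·BD·CD·BA·CD·C·BA·CD·BA·C·BD·CD·BA·CD·C·BD·CD·BA·C·BD·CD·C·BA·CD·BA·C·BD·CD·BA·CD·C·BA
    A ↦ BD
    B ↦ C
    C ↦ CD
    D ↦ BA

A->BD, B->C, C->CD, D->BA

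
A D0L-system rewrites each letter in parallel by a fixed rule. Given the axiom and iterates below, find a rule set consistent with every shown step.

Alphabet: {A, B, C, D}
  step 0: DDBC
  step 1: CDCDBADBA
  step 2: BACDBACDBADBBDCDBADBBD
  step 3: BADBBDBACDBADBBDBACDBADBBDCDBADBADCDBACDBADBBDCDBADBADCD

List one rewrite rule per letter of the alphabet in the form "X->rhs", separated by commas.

  step 2 ⇒ step 3: BACDBACDBADBBDCDBADBBD ⇒ BAD·BBD·BA·CD·BAD·BBD·BA·CD·BAD·BBD·CD·BAD·BAD·CD·BA·CD·BAD·BBD·CD·BAD·BAD·CD
    A ↦ BBD
    B ↦ BAD
    C ↦ BA
    D ↦ CD

A->BBD, B->BAD, C->BA, D->CD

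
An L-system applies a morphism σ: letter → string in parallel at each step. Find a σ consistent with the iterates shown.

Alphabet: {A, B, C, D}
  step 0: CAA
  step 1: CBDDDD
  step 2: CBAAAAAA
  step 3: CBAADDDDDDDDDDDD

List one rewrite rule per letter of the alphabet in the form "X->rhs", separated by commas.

  step 2 ⇒ step 3: CBAAAAAA ⇒ CB·AA·DD·DD·DD·DD·DD·DD
    A ↦ DD
    B ↦ AA
    C ↦ CB
  step 1 ⇒ step 2: CBDDDD ⇒ CB·AA·A·A·A·A
    D ↦ A

A->DD, B->AA, C->CB, D->A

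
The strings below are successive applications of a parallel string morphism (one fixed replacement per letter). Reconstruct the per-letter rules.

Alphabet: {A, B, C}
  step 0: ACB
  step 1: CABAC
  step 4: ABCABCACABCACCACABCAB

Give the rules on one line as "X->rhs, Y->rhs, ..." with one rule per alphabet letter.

A->C, B->AC, C->AB

  step 0 ⇒ step 1: ACB ⇒ C·AB·AC
    A ↦ C
    B ↦ AC
    C ↦ AB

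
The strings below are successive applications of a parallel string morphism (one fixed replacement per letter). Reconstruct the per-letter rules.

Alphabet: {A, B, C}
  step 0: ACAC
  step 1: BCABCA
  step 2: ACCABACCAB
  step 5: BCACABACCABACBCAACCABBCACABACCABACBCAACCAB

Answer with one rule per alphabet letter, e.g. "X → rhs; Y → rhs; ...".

  step 1 ⇒ step 2: BCABCA ⇒ AC·CA·B·AC·CA·B
    A ↦ B
    B ↦ AC
    C ↦ CA

A->B, B->AC, C->CA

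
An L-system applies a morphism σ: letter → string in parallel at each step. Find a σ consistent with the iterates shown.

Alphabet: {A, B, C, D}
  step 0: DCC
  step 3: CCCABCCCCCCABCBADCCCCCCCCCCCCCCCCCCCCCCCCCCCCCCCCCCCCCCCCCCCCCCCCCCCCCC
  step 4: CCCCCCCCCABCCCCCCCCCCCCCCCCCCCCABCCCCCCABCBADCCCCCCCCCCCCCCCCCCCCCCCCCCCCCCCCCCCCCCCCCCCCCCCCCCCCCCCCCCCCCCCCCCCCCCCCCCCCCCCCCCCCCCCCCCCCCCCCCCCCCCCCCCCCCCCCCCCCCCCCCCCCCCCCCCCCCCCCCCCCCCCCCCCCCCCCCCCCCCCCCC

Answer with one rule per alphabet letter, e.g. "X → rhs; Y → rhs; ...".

A->ABC, B->C, C->CCC, D->BAD

  step 3 ⇒ step 4: CCCABCCCCCCABCBADCCCCCCCCCCCCCCCCCCCCCCCCCCCCCCCCCCCCCCCCCCCCCCCCCCCCCC ⇒ CCC·CCC·CCC·ABC·C·CCC·CCC·CCC·CCC·CCC·CCC·ABC·C·CCC·C·ABC·BAD·CCC·CCC·CCC·CCC·CCC·CCC·CCC·CCC·CCC·CCC·CCC·CCC·CCC·CCC·CCC·CCC·CCC·CCC·CCC·CCC·CCC·CCC·CCC·CCC·CCC·CCC·CCC·CCC·CCC·CCC·CCC·CCC·CCC·CCC·CCC·CCC·CCC·CCC·CCC·CCC·CCC·CCC·CCC·CCC·CCC·CCC·CCC·CCC·CCC·CCC·CCC·CCC·CCC·CCC
    A ↦ ABC
    B ↦ C
    C ↦ CCC
    D ↦ BAD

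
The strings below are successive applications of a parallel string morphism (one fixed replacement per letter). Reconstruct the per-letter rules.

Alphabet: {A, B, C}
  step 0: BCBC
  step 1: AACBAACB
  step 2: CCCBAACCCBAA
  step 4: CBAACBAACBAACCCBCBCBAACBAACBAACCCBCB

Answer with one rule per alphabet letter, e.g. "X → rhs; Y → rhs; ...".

A->C, B->AA, C->CB

  step 1 ⇒ step 2: AACBAACB ⇒ C·C·CB·AA·C·C·CB·AA
    A ↦ C
    B ↦ AA
    C ↦ CB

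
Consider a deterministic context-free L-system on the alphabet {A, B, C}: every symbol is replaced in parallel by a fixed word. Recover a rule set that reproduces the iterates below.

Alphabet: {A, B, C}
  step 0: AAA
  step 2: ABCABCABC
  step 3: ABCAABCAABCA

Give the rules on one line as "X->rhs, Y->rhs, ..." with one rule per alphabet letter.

A->AB, B->C, C->A

  step 2 ⇒ step 3: ABCABCABC ⇒ AB·C·A·AB·C·A·AB·C·A
    A ↦ AB
    B ↦ C
    C ↦ A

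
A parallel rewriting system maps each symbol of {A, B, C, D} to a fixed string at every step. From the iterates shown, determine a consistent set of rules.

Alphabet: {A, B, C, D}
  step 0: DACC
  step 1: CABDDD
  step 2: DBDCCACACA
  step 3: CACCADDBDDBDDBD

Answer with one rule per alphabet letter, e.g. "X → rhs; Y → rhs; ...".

  step 2 ⇒ step 3: DBDCCACACA ⇒ CA·C·CA·D·D·BD·D·BD·D·BD
    A ↦ BD
    B ↦ C
    C ↦ D
    D ↦ CA

A->BD, B->C, C->D, D->CA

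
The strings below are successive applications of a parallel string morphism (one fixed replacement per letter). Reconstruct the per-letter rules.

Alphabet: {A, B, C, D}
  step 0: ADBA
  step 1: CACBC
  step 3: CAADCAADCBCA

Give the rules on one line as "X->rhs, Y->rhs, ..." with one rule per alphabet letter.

  step 0 ⇒ step 1: ADBA ⇒ C·A·CB·C
    A ↦ C
    B ↦ CB
    D ↦ A
    C ↦ AD  (constrained at step 1)

A->C, B->CB, C->AD, D->A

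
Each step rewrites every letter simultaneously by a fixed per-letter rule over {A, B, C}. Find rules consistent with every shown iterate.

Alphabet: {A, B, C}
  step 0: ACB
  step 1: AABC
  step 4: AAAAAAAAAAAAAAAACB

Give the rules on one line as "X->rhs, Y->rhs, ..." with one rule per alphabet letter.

  step 0 ⇒ step 1: ACB ⇒ AA·B·C
    A ↦ AA
    B ↦ C
    C ↦ B

A->AA, B->C, C->B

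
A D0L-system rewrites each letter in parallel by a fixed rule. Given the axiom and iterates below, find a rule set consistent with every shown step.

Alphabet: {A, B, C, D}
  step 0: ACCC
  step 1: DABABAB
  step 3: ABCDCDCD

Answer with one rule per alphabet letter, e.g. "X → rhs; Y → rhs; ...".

A->D, B->A, C->AB, D->C

  step 0 ⇒ step 1: ACCC ⇒ D·AB·AB·AB
    A ↦ D
    C ↦ AB
    B ↦ A  (constrained at step 1)
    D ↦ C  (constrained at step 1)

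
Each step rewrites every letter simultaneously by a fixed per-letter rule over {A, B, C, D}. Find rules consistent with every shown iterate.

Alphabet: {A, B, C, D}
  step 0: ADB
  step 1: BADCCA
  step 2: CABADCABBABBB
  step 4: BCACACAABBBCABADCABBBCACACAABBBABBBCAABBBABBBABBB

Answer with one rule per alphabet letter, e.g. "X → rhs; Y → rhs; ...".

A->B, B->CA, C->ABB, D->ADC

  step 1 ⇒ step 2: BADCCA ⇒ CA·B·ADC·ABB·ABB·B
    A ↦ B
    B ↦ CA
    C ↦ ABB
    D ↦ ADC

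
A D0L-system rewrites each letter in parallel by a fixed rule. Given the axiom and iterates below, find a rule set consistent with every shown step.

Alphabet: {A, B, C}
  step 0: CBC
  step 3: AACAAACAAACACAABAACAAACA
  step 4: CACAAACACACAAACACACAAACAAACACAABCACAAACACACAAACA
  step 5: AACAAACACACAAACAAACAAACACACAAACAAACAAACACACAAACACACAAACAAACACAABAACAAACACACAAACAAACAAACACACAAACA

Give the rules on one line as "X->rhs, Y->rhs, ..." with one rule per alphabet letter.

  step 4 ⇒ step 5: CACAAACACACAAACACACAAACAAACACAABCACAAACACACAAACA ⇒ AA·CA·AA·CA·CA·CA·AA·CA·AA·CA·AA·CA·CA·CA·AA·CA·AA·CA·AA·CA·CA·CA·AA·CA·CA·CA·AA·CA·AA·CA·CA·AB·AA·CA·AA·CA·CA·CA·AA·CA·AA·CA·AA·CA·CA·CA·AA·CA
    A ↦ CA
    B ↦ AB
    C ↦ AA

A->CA, B->AB, C->AA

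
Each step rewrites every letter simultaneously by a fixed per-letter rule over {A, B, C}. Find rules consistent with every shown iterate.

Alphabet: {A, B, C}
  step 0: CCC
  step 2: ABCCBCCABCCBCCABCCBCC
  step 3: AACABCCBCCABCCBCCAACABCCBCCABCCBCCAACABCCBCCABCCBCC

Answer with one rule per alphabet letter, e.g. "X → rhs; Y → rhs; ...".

A->AAC, B->A, C->BCC

  step 2 ⇒ step 3: ABCCBCCABCCBCCABCCBCC ⇒ AAC·A·BCC·BCC·A·BCC·BCC·AAC·A·BCC·BCC·A·BCC·BCC·AAC·A·BCC·BCC·A·BCC·BCC
    A ↦ AAC
    B ↦ A
    C ↦ BCC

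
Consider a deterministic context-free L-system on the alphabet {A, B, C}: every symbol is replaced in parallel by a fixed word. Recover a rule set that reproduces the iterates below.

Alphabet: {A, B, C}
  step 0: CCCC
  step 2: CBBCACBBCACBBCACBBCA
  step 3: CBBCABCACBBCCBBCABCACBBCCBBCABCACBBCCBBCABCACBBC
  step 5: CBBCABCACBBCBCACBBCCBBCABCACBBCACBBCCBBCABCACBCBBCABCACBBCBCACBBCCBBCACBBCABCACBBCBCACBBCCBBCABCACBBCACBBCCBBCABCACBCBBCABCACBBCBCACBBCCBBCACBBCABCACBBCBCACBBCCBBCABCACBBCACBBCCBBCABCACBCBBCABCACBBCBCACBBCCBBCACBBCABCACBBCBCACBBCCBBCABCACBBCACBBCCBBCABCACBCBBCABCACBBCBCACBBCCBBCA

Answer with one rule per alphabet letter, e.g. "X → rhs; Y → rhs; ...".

  step 2 ⇒ step 3: CBBCACBBCACBBCACBBCA ⇒ CB·BCA·BCA·CB·BC·CB·BCA·BCA·CB·BC·CB·BCA·BCA·CB·BC·CB·BCA·BCA·CB·BC
    A ↦ BC
    B ↦ BCA
    C ↦ CB

A->BC, B->BCA, C->CB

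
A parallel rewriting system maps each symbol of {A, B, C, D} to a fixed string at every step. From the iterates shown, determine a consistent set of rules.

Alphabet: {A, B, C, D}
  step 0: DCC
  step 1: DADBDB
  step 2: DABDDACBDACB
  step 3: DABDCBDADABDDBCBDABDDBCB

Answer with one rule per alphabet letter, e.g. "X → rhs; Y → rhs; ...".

A->BD, B->CB, C->DB, D->DA

  step 2 ⇒ step 3: DABDDACBDACB ⇒ DA·BD·CB·DA·DA·BD·DB·CB·DA·BD·DB·CB
    A ↦ BD
    B ↦ CB
    C ↦ DB
    D ↦ DA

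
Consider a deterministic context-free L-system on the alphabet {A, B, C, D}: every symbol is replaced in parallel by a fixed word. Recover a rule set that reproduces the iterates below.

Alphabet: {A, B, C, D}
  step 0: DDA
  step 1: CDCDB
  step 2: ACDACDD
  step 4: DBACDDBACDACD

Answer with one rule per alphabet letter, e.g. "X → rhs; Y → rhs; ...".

A->B, B->D, C->A, D->CD

  step 1 ⇒ step 2: CDCDB ⇒ A·CD·A·CD·D
    B ↦ D
    C ↦ A
    D ↦ CD
  step 0 ⇒ step 1: DDA ⇒ CD·CD·B
    A ↦ B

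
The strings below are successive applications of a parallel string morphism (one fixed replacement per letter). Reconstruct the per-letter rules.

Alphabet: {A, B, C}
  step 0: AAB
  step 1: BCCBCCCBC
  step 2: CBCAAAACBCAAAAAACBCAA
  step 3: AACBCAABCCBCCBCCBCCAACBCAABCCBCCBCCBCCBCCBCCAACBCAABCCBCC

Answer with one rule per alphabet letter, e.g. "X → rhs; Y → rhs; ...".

A->BCC, B->CBC, C->AA

  step 2 ⇒ step 3: CBCAAAACBCAAAAAACBCAA ⇒ AA·CBC·AA·BCC·BCC·BCC·BCC·AA·CBC·AA·BCC·BCC·BCC·BCC·BCC·BCC·AA·CBC·AA·BCC·BCC
    A ↦ BCC
    B ↦ CBC
    C ↦ AA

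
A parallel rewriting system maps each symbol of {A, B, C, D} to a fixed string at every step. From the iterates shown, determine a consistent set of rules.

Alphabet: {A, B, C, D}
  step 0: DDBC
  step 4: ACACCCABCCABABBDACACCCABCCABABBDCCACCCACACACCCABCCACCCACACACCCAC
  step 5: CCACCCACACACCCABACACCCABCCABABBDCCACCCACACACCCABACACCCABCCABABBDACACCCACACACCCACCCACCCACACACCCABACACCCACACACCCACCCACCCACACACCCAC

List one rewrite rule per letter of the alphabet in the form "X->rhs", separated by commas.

  step 4 ⇒ step 5: ACACCCABCCABABBDACACCCABCCABABBDCCACCCACACACCCABCCACCCACACACCCAC ⇒ CC·AC·CC·AC·AC·AC·CC·AB·AC·AC·CC·AB·CC·AB·AB·BD·CC·AC·CC·AC·AC·AC·CC·AB·AC·AC·CC·AB·CC·AB·AB·BD·AC·AC·CC·AC·AC·AC·CC·AC·CC·AC·CC·AC·AC·AC·CC·AB·AC·AC·CC·AC·AC·AC·CC·AC·CC·AC·CC·AC·AC·AC·CC·AC
    A ↦ CC
    B ↦ AB
    C ↦ AC
    D ↦ BD

A->CC, B->AB, C->AC, D->BD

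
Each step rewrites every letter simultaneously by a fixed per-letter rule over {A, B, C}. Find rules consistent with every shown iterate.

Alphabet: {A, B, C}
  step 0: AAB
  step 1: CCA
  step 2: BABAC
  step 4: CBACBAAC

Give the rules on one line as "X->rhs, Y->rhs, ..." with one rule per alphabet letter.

A->C, B->A, C->BA

  step 1 ⇒ step 2: CCA ⇒ BA·BA·C
    A ↦ C
    C ↦ BA
  step 0 ⇒ step 1: AAB ⇒ C·C·A
    B ↦ A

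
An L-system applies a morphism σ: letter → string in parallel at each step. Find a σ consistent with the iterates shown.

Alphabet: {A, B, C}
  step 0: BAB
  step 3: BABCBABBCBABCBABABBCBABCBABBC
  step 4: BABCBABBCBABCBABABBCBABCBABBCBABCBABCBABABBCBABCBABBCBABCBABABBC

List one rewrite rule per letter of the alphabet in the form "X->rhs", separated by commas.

  step 3 ⇒ step 4: BABCBABBCBABCBABABBCBABCBABBC ⇒ BA·BC·BA·BBC·BA·BC·BA·BA·BBC·BA·BC·BA·BBC·BA·BC·BA·BC·BA·BA·BBC·BA·BC·BA·BBC·BA·BC·BA·BA·BBC
    A ↦ BC
    B ↦ BA
    C ↦ BBC

A->BC, B->BA, C->BBC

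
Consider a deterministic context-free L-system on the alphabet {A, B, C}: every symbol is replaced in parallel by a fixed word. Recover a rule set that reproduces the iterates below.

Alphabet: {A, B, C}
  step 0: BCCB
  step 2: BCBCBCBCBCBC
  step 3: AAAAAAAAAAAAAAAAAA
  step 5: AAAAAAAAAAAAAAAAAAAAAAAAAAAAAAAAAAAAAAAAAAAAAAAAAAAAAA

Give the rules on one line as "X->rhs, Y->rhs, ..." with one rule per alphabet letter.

  step 2 ⇒ step 3: BCBCBCBCBCBC ⇒ A·AA·A·AA·A·AA·A·AA·A·AA·A·AA
    B ↦ A
    C ↦ AA
    A ↦ BC  (constrained at step 3)

A->BC, B->A, C->AA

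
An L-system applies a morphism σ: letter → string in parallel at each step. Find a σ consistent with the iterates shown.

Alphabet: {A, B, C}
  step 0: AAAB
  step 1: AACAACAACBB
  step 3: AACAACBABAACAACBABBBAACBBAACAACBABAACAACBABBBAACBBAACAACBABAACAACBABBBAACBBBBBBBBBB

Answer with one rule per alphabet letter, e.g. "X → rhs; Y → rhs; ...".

A->AAC, B->BB, C->BAB

  step 0 ⇒ step 1: AAAB ⇒ AAC·AAC·AAC·BB
    A ↦ AAC
    B ↦ BB
    C ↦ BAB  (constrained at step 1)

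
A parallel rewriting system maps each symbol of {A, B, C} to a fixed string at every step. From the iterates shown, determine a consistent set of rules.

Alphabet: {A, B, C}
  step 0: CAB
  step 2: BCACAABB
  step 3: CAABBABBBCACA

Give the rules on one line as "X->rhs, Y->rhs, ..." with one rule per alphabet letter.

  step 2 ⇒ step 3: BCACAABB ⇒ CA·AB·B·AB·B·B·CA·CA
    A ↦ B
    B ↦ CA
    C ↦ AB

A->B, B->CA, C->AB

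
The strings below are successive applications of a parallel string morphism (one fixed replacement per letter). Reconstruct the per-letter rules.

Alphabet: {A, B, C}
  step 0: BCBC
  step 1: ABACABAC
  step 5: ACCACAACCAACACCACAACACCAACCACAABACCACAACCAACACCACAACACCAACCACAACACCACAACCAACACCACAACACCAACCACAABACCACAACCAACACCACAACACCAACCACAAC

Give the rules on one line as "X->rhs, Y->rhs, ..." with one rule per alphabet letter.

A->CA, B->AB, C->AC

  step 0 ⇒ step 1: BCBC ⇒ AB·AC·AB·AC
    B ↦ AB
    C ↦ AC
    A ↦ CA  (constrained at step 1)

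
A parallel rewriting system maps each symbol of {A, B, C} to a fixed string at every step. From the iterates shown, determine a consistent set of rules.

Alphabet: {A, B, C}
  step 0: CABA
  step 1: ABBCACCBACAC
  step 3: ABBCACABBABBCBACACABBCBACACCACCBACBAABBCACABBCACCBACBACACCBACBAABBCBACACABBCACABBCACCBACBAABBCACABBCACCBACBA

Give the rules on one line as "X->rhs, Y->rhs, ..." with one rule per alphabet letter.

  step 0 ⇒ step 1: CABA ⇒ ABB·CAC·CBA·CAC
    A ↦ CAC
    B ↦ CBA
    C ↦ ABB

A->CAC, B->CBA, C->ABB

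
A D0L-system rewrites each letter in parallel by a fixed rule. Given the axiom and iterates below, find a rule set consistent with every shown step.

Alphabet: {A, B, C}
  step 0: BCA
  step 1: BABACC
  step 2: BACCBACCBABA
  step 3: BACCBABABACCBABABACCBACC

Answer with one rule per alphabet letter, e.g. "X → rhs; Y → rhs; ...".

A->CC, B->BA, C->BA

  step 2 ⇒ step 3: BACCBACCBABA ⇒ BA·CC·BA·BA·BA·CC·BA·BA·BA·CC·BA·CC
    A ↦ CC
    B ↦ BA
    C ↦ BA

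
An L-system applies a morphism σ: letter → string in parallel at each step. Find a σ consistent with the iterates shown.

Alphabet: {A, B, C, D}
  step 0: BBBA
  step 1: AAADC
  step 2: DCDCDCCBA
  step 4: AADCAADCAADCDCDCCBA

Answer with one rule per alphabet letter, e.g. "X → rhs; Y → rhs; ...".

  step 1 ⇒ step 2: AAADC ⇒ DC·DC·DC·CB·A
    A ↦ DC
    C ↦ A
    D ↦ CB
  step 0 ⇒ step 1: BBBA ⇒ A·A·A·DC
    B ↦ A

A->DC, B->A, C->A, D->CB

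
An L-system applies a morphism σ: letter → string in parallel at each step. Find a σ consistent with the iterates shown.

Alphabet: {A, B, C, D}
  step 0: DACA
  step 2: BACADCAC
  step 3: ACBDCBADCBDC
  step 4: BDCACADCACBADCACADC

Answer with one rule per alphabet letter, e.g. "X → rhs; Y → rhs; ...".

A->B, B->AC, C->DC, D->A

  step 3 ⇒ step 4: ACBDCBADCBDC ⇒ B·DC·AC·A·DC·AC·B·A·DC·AC·A·DC
    A ↦ B
    B ↦ AC
    C ↦ DC
    D ↦ A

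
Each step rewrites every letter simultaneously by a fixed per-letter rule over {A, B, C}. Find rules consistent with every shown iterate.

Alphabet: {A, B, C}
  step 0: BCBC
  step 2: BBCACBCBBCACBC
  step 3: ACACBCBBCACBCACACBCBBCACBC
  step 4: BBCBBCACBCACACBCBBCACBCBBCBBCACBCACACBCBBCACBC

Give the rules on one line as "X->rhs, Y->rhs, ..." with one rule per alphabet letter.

A->B, B->AC, C->BC

  step 3 ⇒ step 4: ACACBCBBCACBCACACBCBBCACBC ⇒ B·BC·B·BC·AC·BC·AC·AC·BC·B·BC·AC·BC·B·BC·B·BC·AC·BC·AC·AC·BC·B·BC·AC·BC
    A ↦ B
    B ↦ AC
    C ↦ BC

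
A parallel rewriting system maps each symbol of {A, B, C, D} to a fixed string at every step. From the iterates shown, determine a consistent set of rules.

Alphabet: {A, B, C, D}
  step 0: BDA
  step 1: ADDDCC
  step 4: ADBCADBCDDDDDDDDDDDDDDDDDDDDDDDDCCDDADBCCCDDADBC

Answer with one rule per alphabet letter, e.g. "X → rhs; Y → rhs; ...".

A->CC, B->AD, C->BC, D->DD

  step 0 ⇒ step 1: BDA ⇒ AD·DD·CC
    A ↦ CC
    B ↦ AD
    D ↦ DD
    C ↦ BC  (constrained at step 1)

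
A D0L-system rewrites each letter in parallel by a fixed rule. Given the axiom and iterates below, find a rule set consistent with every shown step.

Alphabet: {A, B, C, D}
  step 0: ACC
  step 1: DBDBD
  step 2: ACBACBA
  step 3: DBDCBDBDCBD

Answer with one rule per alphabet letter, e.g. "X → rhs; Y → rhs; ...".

  step 2 ⇒ step 3: ACBACBA ⇒ D·BD·CB·D·BD·CB·D
    A ↦ D
    B ↦ CB
    C ↦ BD
  step 1 ⇒ step 2: DBDBD ⇒ A·CB·A·CB·A
    D ↦ A

A->D, B->CB, C->BD, D->A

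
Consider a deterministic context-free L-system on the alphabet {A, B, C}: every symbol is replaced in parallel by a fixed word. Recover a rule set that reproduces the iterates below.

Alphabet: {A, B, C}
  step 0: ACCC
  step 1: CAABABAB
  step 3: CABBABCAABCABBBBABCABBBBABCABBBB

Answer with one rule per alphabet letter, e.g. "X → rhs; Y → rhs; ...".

  step 0 ⇒ step 1: ACCC ⇒ CA·AB·AB·AB
    A ↦ CA
    C ↦ AB
    B ↦ BB  (constrained at step 1)

A->CA, B->BB, C->AB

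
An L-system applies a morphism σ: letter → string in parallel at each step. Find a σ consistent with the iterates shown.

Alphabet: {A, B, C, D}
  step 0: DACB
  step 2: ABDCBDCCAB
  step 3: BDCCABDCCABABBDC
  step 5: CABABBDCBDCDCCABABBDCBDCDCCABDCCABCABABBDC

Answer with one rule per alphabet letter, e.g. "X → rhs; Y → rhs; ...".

  step 2 ⇒ step 3: ABDCBDCCAB ⇒ B·DC·C·AB·DC·C·AB·AB·B·DC
    A ↦ B
    B ↦ DC
    C ↦ AB
    D ↦ C

A->B, B->DC, C->AB, D->C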